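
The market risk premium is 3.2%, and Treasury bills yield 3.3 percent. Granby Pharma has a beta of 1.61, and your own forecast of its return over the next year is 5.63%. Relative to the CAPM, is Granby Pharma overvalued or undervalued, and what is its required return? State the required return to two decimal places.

Overvalued; required return 8.45%

Required return = R_f + β·MRP = 3.3% + 1.61 × 3.2% = 8.45%
Forecast 5.63% < required 8.45% → the stock plots below the SML → overvalued.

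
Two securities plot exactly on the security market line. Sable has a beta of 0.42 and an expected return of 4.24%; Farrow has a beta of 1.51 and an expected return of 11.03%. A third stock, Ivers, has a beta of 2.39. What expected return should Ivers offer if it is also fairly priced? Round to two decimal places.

16.51%

MRP (SML slope) = (11.03% − 4.24%) / (1.51 − 0.42) = 6.79% / 1.09 = 6.2294%
R_f (intercept) = 4.24% − 0.42 × 6.2294% = 1.6237%
E(R_Ivers) = R_f + β × MRP = 1.6237% + 2.39 × 6.2294% = 16.51%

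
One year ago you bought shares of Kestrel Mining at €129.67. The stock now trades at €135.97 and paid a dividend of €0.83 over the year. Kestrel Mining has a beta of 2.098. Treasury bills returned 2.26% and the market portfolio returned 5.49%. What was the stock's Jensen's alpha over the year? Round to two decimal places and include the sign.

Realised HPR = (P1 + D1 − P0) / P0 = (135.97 + 0.83 − 129.67) / 129.67 = 7.13 / 129.67 = 5.4986%
MRP = 5.49% − 2.26% = 3.23%
CAPM required = R_f + β·MRP = 2.26% + 2.098 × 3.23% = 9.03654%
α = realised − required = 5.4986% − 9.03654% = -3.54%

-3.54%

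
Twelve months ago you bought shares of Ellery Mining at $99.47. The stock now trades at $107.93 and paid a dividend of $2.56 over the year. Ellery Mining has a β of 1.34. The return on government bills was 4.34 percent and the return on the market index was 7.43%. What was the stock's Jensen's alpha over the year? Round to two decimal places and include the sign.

Realised HPR = (P1 + D1 − P0) / P0 = (107.93 + 2.56 − 99.47) / 99.47 = 11.02 / 99.47 = 11.0787%
MRP = 7.43% − 4.34% = 3.09%
CAPM required = R_f + β·MRP = 4.34% + 1.34 × 3.09% = 8.4806%
α = realised − required = 11.0787% − 8.4806% = +2.60%

+2.60%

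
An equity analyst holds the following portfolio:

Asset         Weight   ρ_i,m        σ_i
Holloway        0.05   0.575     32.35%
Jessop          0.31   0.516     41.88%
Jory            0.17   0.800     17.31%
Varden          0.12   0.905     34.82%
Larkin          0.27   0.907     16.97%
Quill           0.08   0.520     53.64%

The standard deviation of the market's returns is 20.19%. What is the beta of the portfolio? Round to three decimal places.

0.998

β_Holloway = 0.575 × 32.35% / 20.19% = 0.9213
β_Jessop = 0.516 × 41.88% / 20.19% = 1.0703
β_Jory = 0.800 × 17.31% / 20.19% = 0.6859
β_Varden = 0.905 × 34.82% / 20.19% = 1.5608
β_Larkin = 0.907 × 16.97% / 20.19% = 0.7623
β_Quill = 0.520 × 53.64% / 20.19% = 1.3815
β_P = Σ w_i β_i = 0.05×0.9213 + 0.31×1.0703 + 0.17×0.6859 + 0.12×1.5608 + 0.27×0.7623 + 0.08×1.3815 = 0.9981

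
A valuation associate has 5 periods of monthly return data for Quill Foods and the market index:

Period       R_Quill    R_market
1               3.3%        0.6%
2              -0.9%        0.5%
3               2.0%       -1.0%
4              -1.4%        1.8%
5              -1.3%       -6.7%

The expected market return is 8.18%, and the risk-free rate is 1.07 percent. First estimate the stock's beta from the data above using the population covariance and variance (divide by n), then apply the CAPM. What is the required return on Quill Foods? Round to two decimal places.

Mean R_i = (3.3 − 0.9 + 2.0 − 1.4 − 1.3) / 5 = 0.3400%
Mean R_m = (0.6 + 0.5 − 1.0 + 1.8 − 6.7) / 5 = -0.9600%
Σ(R_i − R̄_i)(R_m − R̄_m) = 7.3520  ⇒  Cov = 7.3520 / 5 = 1.4704
Σ(R_m − R̄_m)² = 45.1320  ⇒  Var(R_m) = 45.1320 / 5 = 9.0264
β = Cov / Var(R_m) = 1.4704 / 9.0264 = 0.1629
MRP = 8.18% − 1.07% = 7.11%
E(R) = R_f + β × MRP = 1.07% + 0.1629 × 7.11% = 2.23%

2.23%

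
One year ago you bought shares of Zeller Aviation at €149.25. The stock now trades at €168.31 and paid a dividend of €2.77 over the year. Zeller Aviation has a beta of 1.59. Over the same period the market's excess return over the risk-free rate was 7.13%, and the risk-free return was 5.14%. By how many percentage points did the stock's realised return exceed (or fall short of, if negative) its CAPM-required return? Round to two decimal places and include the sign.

Realised HPR = (P1 + D1 − P0) / P0 = (168.31 + 2.77 − 149.25) / 149.25 = 21.83 / 149.25 = 14.6265%
CAPM required = R_f + β·MRP = 5.14% + 1.59 × 7.13% = 16.4767%
α = realised − required = 14.6265% − 16.4767% = -1.85%

-1.85%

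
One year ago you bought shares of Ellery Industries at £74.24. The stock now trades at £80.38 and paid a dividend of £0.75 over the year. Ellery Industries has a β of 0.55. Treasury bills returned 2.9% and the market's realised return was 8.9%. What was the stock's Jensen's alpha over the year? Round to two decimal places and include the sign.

Realised HPR = (P1 + D1 − P0) / P0 = (80.38 + 0.75 − 74.24) / 74.24 = 6.89 / 74.24 = 9.2807%
MRP = 8.9% − 2.9% = 6.00%
CAPM required = R_f + β·MRP = 2.9% + 0.55 × 6.0% = 6.2000%
α = realised − required = 9.2807% − 6.2000% = +3.08%

+3.08%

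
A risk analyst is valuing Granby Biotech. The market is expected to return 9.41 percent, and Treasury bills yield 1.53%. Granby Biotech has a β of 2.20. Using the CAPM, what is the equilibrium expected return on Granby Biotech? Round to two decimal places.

Market risk premium = E(R_m) − R_f = 9.41% − 1.53% = 7.88%
E(R) = R_f + β × MRP = 1.53% + 2.20 × 7.88% = 18.87%

18.87%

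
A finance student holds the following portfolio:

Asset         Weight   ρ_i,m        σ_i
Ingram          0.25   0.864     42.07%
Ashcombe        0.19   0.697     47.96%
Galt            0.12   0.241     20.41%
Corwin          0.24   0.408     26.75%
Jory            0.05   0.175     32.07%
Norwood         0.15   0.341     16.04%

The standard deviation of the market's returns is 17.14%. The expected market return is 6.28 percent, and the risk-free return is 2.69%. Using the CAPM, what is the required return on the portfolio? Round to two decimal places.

β_Ingram = 0.864 × 42.07% / 17.14% = 2.1207
β_Ashcombe = 0.697 × 47.96% / 17.14% = 1.9503
β_Galt = 0.241 × 20.41% / 17.14% = 0.2870
β_Corwin = 0.408 × 26.75% / 17.14% = 0.6368
β_Jory = 0.175 × 32.07% / 17.14% = 0.3274
β_Norwood = 0.341 × 16.04% / 17.14% = 0.3191
β_P = Σ w_i β_i = 0.25×2.1207 + 0.19×1.9503 + 0.12×0.2870 + 0.24×0.6368 + 0.05×0.3274 + 0.15×0.3191 = 1.1522
MRP = 6.28% − 2.69% = 3.59%
E(R_P) = R_f + β_P × MRP = 2.69% + 1.1522 × 3.59% = 6.83%

6.83%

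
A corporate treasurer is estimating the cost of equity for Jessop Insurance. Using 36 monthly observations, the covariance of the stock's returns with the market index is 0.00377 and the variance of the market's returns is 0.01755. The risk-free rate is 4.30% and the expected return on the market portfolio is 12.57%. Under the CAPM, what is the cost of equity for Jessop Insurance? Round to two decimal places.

6.08%

β = Cov(R_i, R_m) / Var(R_m) = 0.00377 / 0.01755 = 0.2148
MRP = 12.57% − 4.30% = 8.27%
E(R) = R_f + β × MRP = 4.30% + 0.2148 × 8.27% = 6.08%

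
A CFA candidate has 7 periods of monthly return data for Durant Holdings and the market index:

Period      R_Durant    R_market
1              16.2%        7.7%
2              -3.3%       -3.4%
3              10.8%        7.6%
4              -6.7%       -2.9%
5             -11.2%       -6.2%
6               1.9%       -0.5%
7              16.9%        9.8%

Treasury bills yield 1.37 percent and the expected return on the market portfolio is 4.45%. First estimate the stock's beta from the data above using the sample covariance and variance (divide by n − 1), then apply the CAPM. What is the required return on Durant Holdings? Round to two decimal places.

6.64%

Mean R_i = (16.2 − 3.3 + 10.8 − 6.7 − 11.2 + 1.9 + 16.9) / 7 = 3.5143%
Mean R_m = (7.7 − 3.4 + 7.6 − 2.9 − 6.2 − 0.5 + 9.8) / 7 = 1.7286%
Σ(R_i − R̄_i)(R_m − R̄_m) = 429.0571  ⇒  Cov = 429.0571 / 6 = 71.5095
Σ(R_m − R̄_m)² = 250.8343  ⇒  Var(R_m) = 250.8343 / 6 = 41.8057
β = Cov / Var(R_m) = 71.5095 / 41.8057 = 1.7105
MRP = 4.45% − 1.37% = 3.08%
E(R) = R_f + β × MRP = 1.37% + 1.7105 × 3.08% = 6.64%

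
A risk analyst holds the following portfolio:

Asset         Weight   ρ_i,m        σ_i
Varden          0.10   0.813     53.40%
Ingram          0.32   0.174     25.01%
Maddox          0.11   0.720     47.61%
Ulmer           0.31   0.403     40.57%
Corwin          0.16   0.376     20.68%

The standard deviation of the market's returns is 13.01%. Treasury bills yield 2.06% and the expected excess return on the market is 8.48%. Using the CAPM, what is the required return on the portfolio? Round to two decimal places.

12.37%

β_Varden = 0.813 × 53.40% / 13.01% = 3.3370
β_Ingram = 0.174 × 25.01% / 13.01% = 0.3345
β_Maddox = 0.720 × 47.61% / 13.01% = 2.6348
β_Ulmer = 0.403 × 40.57% / 13.01% = 1.2567
β_Corwin = 0.376 × 20.68% / 13.01% = 0.5977
β_P = Σ w_i β_i = 0.10×3.3370 + 0.32×0.3345 + 0.11×2.6348 + 0.31×1.2567 + 0.16×0.5977 = 1.2158
E(R_P) = R_f + β_P × MRP = 2.06% + 1.2158 × 8.48% = 12.37%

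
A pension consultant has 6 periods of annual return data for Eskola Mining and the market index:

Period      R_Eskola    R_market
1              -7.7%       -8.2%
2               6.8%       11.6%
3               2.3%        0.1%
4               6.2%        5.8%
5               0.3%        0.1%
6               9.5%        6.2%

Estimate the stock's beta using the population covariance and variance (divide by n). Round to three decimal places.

Mean R_i = (-7.7 + 6.8 + 2.3 + 6.2 + 0.3 + 9.5) / 6 = 2.9000%
Mean R_m = (-8.2 + 11.6 + 0.1 + 5.8 + 0.1 + 6.2) / 6 = 2.6000%
Σ(R_i − R̄_i)(R_m − R̄_m) = 191.9000  ⇒  Cov = 191.9000 / 6 = 31.9833
Σ(R_m − R̄_m)² = 233.3400  ⇒  Var(R_m) = 233.3400 / 6 = 38.8900
β = Cov / Var(R_m) = 31.9833 / 38.8900 = 0.8224

0.822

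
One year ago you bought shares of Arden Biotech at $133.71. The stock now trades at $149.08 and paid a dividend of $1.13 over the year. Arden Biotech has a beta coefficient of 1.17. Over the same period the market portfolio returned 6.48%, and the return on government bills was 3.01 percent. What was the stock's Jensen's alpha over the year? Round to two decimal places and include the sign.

Realised HPR = (P1 + D1 − P0) / P0 = (149.08 + 1.13 − 133.71) / 133.71 = 16.50 / 133.71 = 12.3401%
MRP = 6.48% − 3.01% = 3.47%
CAPM required = R_f + β·MRP = 3.01% + 1.17 × 3.47% = 7.0699%
α = realised − required = 12.3401% − 7.0699% = +5.27%

+5.27%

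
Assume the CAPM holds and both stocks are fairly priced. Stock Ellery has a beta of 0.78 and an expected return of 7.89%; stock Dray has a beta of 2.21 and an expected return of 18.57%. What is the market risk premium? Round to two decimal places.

7.47%

Both satisfy E(R) = R_f + β·MRP, so the slope of the SML is
MRP = (18.57% − 7.89%) / (2.21 − 0.78) = 10.68% / 1.43 = 7.4685%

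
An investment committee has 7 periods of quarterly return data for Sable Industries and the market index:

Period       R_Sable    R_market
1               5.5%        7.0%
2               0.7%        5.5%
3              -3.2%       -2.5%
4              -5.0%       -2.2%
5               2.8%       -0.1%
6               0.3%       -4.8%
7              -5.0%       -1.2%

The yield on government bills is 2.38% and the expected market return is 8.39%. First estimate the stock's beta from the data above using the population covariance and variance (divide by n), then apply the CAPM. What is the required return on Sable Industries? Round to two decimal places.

5.88%

Mean R_i = (5.5 + 0.7 − 3.2 − 5.0 + 2.8 + 0.3 − 5.0) / 7 = -0.5571%
Mean R_m = (7.0 + 5.5 − 2.5 − 2.2 − 0.1 − 4.8 − 1.2) / 7 = 0.2429%
Σ(R_i − R̄_i)(R_m − R̄_m) = 66.5771  ⇒  Cov = 66.5771 / 7 = 9.5110
Σ(R_m − R̄_m)² = 114.4171  ⇒  Var(R_m) = 114.4171 / 7 = 16.3453
β = Cov / Var(R_m) = 9.5110 / 16.3453 = 0.5819
MRP = 8.39% − 2.38% = 6.01%
E(R) = R_f + β × MRP = 2.38% + 0.5819 × 6.01% = 5.88%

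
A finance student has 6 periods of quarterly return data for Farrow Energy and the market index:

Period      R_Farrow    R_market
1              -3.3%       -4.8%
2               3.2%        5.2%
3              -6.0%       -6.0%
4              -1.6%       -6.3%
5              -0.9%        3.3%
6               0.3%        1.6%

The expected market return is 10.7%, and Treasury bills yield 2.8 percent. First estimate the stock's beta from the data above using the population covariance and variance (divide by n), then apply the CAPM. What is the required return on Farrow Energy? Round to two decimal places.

Mean R_i = (-3.3 + 3.2 − 6.0 − 1.6 − 0.9 + 0.3) / 6 = -1.3833%
Mean R_m = (-4.8 + 5.2 − 6.0 − 6.3 + 3.3 + 1.6) / 6 = -1.1667%
Σ(R_i − R̄_i)(R_m − R̄_m) = 66.3867  ⇒  Cov = 66.3867 / 6 = 11.0645
Σ(R_m − R̄_m)² = 131.0533  ⇒  Var(R_m) = 131.0533 / 6 = 21.8422
β = Cov / Var(R_m) = 11.0645 / 21.8422 = 0.5066
MRP = 10.7% − 2.8% = 7.90%
E(R) = R_f + β × MRP = 2.8% + 0.5066 × 7.9% = 6.80%

6.80%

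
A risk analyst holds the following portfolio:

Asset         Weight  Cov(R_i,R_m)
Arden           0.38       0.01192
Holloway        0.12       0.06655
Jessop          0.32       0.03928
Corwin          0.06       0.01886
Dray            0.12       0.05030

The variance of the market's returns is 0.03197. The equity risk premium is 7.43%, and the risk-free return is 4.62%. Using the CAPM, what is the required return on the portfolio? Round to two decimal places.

β_Arden = 0.01192 / 0.03197 = 0.3728
β_Holloway = 0.06655 / 0.03197 = 2.0816
β_Jessop = 0.03928 / 0.03197 = 1.2287
β_Corwin = 0.01886 / 0.03197 = 0.5899
β_Dray = 0.05030 / 0.03197 = 1.5734
β_P = Σ w_i β_i = 0.38×0.3728 + 0.12×2.0816 + 0.32×1.2287 + 0.06×0.5899 + 0.12×1.5734 = 1.0088
E(R_P) = R_f + β_P × MRP = 4.62% + 1.0088 × 7.43% = 12.12%

12.12%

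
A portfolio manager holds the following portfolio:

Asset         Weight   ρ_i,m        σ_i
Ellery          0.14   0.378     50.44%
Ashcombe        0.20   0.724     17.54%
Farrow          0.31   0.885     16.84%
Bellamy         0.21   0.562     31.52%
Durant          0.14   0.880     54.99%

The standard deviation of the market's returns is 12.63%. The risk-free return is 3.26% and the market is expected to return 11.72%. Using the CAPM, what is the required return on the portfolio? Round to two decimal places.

β_Ellery = 0.378 × 50.44% / 12.63% = 1.5096
β_Ashcombe = 0.724 × 17.54% / 12.63% = 1.0055
β_Farrow = 0.885 × 16.84% / 12.63% = 1.1800
β_Bellamy = 0.562 × 31.52% / 12.63% = 1.4026
β_Durant = 0.880 × 54.99% / 12.63% = 3.8314
β_P = Σ w_i β_i = 0.14×1.5096 + 0.20×1.0055 + 0.31×1.1800 + 0.21×1.4026 + 0.14×3.8314 = 1.6092
MRP = 11.72% − 3.26% = 8.46%
E(R_P) = R_f + β_P × MRP = 3.26% + 1.6092 × 8.46% = 16.87%

16.87%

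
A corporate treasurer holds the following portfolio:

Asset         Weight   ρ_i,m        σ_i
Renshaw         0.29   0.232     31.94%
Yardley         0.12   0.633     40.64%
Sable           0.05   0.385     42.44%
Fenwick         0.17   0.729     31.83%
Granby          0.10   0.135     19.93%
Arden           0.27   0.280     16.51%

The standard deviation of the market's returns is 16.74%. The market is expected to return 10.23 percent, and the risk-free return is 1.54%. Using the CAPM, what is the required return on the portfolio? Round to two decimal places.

7.52%

β_Renshaw = 0.232 × 31.94% / 16.74% = 0.4427
β_Yardley = 0.633 × 40.64% / 16.74% = 1.5367
β_Sable = 0.385 × 42.44% / 16.74% = 0.9761
β_Fenwick = 0.729 × 31.83% / 16.74% = 1.3861
β_Granby = 0.135 × 19.93% / 16.74% = 0.1607
β_Arden = 0.280 × 16.51% / 16.74% = 0.2762
β_P = Σ w_i β_i = 0.29×0.4427 + 0.12×1.5367 + 0.05×0.9761 + 0.17×1.3861 + 0.10×0.1607 + 0.27×0.2762 = 0.6879
MRP = 10.23% − 1.54% = 8.69%
E(R_P) = R_f + β_P × MRP = 1.54% + 0.6879 × 8.69% = 7.52%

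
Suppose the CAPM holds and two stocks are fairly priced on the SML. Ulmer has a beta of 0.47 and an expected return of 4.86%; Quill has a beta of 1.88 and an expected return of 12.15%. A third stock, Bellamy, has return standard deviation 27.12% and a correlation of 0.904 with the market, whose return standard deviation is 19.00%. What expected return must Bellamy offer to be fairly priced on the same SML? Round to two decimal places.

9.10%

MRP = (12.15% − 4.86%) / (1.88 − 0.47) = 5.1702%
R_f = 4.86% − 0.47 × 5.1702% = 2.4300%
β_Bellamy = ρ·σ_i/σ_m = 0.904 × 27.12 / 19.00 = 1.2903
E(R_Bellamy) = R_f + β × MRP = 2.4300% + 1.2903 × 5.1702% = 9.10%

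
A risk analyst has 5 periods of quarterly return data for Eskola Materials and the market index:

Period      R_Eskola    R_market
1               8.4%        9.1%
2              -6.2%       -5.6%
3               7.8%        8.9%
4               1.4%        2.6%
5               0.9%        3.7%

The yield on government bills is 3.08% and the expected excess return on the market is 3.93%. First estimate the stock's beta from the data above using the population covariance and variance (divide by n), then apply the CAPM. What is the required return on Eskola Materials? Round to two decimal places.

Mean R_i = (8.4 − 6.2 + 7.8 + 1.4 + 0.9) / 5 = 2.4600%
Mean R_m = (9.1 − 5.6 + 8.9 + 2.6 + 3.7) / 5 = 3.7400%
Σ(R_i − R̄_i)(R_m − R̄_m) = 141.5480  ⇒  Cov = 141.5480 / 5 = 28.3096
Σ(R_m − R̄_m)² = 143.8920  ⇒  Var(R_m) = 143.8920 / 5 = 28.7784
β = Cov / Var(R_m) = 28.3096 / 28.7784 = 0.9837
E(R) = R_f + β × MRP = 3.08% + 0.9837 × 3.93% = 6.95%

6.95%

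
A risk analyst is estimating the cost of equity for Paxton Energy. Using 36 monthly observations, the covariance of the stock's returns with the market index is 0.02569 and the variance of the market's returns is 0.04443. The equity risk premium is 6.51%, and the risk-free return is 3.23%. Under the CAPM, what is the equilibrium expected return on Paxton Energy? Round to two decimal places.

6.99%

β = Cov(R_i, R_m) / Var(R_m) = 0.02569 / 0.04443 = 0.5782
E(R) = R_f + β × MRP = 3.23% + 0.5782 × 6.51% = 6.99%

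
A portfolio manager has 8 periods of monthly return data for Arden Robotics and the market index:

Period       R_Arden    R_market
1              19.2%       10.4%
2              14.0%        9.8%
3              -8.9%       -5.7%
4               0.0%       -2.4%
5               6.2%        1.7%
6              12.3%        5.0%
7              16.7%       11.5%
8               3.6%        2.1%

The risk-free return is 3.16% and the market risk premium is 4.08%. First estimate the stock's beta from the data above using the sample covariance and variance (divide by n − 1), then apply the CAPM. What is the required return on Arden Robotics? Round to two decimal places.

9.13%

Mean R_i = (19.2 + 14.0 − 8.9 + 0.0 + 6.2 + 12.3 + 16.7 + 3.6) / 8 = 7.8875%
Mean R_m = (10.4 + 9.8 − 5.7 − 2.4 + 1.7 + 5.0 + 11.5 + 2.1) / 8 = 4.0500%
Σ(R_i − R̄_i)(R_m − R̄_m) = 403.7050  ⇒  Cov = 403.7050 / 7 = 57.6721
Σ(R_m − R̄_m)² = 275.7800  ⇒  Var(R_m) = 275.7800 / 7 = 39.3971
β = Cov / Var(R_m) = 57.6721 / 39.3971 = 1.4639
E(R) = R_f + β × MRP = 3.16% + 1.4639 × 4.08% = 9.13%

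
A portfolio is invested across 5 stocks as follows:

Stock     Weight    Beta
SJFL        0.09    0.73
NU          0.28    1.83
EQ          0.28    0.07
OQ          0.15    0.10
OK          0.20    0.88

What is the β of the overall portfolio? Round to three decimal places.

β_P = Σ w_i β_i = 0.09×0.73 + 0.28×1.83 + 0.28×0.07 + 0.15×0.10 + 0.20×0.88 = 0.7887

0.789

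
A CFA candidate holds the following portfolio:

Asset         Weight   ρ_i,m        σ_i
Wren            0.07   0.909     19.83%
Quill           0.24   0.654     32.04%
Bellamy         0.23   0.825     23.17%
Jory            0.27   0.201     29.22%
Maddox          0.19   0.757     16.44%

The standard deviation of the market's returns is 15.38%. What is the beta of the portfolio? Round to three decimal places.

β_Wren = 0.909 × 19.83% / 15.38% = 1.1720
β_Quill = 0.654 × 32.04% / 15.38% = 1.3624
β_Bellamy = 0.825 × 23.17% / 15.38% = 1.2429
β_Jory = 0.201 × 29.22% / 15.38% = 0.3819
β_Maddox = 0.757 × 16.44% / 15.38% = 0.8092
β_P = Σ w_i β_i = 0.07×1.1720 + 0.24×1.3624 + 0.23×1.2429 + 0.27×0.3819 + 0.19×0.8092 = 0.9517

0.952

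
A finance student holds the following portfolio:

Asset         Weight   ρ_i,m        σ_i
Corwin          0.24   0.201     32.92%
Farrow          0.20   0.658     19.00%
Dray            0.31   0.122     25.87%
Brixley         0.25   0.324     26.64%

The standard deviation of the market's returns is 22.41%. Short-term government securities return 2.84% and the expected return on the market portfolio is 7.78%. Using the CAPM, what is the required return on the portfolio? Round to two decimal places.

4.43%

β_Corwin = 0.201 × 32.92% / 22.41% = 0.2953
β_Farrow = 0.658 × 19.00% / 22.41% = 0.5579
β_Dray = 0.122 × 25.87% / 22.41% = 0.1408
β_Brixley = 0.324 × 26.64% / 22.41% = 0.3852
β_P = Σ w_i β_i = 0.24×0.2953 + 0.20×0.5579 + 0.31×0.1408 + 0.25×0.3852 = 0.3224
MRP = 7.78% − 2.84% = 4.94%
E(R_P) = R_f + β_P × MRP = 2.84% + 0.3224 × 4.94% = 4.43%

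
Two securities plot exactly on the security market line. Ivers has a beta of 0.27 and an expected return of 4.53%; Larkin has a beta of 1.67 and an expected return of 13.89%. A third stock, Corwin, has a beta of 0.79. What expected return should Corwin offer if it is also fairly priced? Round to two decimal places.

MRP (SML slope) = (13.89% − 4.53%) / (1.67 − 0.27) = 9.36% / 1.40 = 6.6857%
R_f (intercept) = 4.53% − 0.27 × 6.6857% = 2.7249%
E(R_Corwin) = R_f + β × MRP = 2.7249% + 0.79 × 6.6857% = 8.01%

8.01%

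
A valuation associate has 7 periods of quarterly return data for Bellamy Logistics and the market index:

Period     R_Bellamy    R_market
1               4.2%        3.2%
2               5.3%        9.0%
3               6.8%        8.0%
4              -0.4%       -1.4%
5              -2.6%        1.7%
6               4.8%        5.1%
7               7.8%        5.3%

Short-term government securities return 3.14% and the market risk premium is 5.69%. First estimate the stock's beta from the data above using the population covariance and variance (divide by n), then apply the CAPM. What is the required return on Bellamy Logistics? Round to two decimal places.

7.76%

Mean R_i = (4.2 + 5.3 + 6.8 − 0.4 − 2.6 + 4.8 + 7.8) / 7 = 3.7000%
Mean R_m = (3.2 + 9.0 + 8.0 − 1.4 + 1.7 + 5.1 + 5.3) / 7 = 4.4143%
Σ(R_i − R̄_i)(R_m − R̄_m) = 63.1700  ⇒  Cov = 63.1700 / 7 = 9.0243
Σ(R_m − R̄_m)² = 77.7886  ⇒  Var(R_m) = 77.7886 / 7 = 11.1127
β = Cov / Var(R_m) = 9.0243 / 11.1127 = 0.8121
E(R) = R_f + β × MRP = 3.14% + 0.8121 × 5.69% = 7.76%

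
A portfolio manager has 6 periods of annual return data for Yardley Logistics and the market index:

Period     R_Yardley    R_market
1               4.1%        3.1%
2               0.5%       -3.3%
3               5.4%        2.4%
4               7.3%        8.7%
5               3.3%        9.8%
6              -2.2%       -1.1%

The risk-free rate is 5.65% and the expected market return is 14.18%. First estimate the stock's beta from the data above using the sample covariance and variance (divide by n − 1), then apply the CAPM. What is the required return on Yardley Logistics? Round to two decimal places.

9.57%

Mean R_i = (4.1 + 0.5 + 5.4 + 7.3 + 3.3 − 2.2) / 6 = 3.0667%
Mean R_m = (3.1 − 3.3 + 2.4 + 8.7 + 9.8 − 1.1) / 6 = 3.2667%
Σ(R_i − R̄_i)(R_m − R̄_m) = 62.1833  ⇒  Cov = 62.1833 / 5 = 12.4367
Σ(R_m − R̄_m)² = 135.1733  ⇒  Var(R_m) = 135.1733 / 5 = 27.0347
β = Cov / Var(R_m) = 12.4367 / 27.0347 = 0.4600
MRP = 14.18% − 5.65% = 8.53%
E(R) = R_f + β × MRP = 5.65% + 0.4600 × 8.53% = 9.57%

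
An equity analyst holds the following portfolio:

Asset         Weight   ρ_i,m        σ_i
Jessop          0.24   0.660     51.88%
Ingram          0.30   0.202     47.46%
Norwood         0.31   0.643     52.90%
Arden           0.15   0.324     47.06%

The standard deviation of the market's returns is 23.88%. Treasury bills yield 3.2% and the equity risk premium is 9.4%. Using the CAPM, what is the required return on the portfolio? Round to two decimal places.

β_Jessop = 0.660 × 51.88% / 23.88% = 1.4339
β_Ingram = 0.202 × 47.46% / 23.88% = 0.4015
β_Norwood = 0.643 × 52.90% / 23.88% = 1.4244
β_Arden = 0.324 × 47.06% / 23.88% = 0.6385
β_P = Σ w_i β_i = 0.24×1.4339 + 0.30×0.4015 + 0.31×1.4244 + 0.15×0.6385 = 1.0019
E(R_P) = R_f + β_P × MRP = 3.2% + 1.0019 × 9.4% = 12.62%

12.62%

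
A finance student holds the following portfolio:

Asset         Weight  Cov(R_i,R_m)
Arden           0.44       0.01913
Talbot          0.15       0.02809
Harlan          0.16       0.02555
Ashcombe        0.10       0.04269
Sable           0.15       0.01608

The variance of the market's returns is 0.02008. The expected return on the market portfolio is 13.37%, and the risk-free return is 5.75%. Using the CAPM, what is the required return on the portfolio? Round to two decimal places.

β_Arden = 0.01913 / 0.02008 = 0.9527
β_Talbot = 0.02809 / 0.02008 = 1.3989
β_Harlan = 0.02555 / 0.02008 = 1.2724
β_Ashcombe = 0.04269 / 0.02008 = 2.1260
β_Sable = 0.01608 / 0.02008 = 0.8008
β_P = Σ w_i β_i = 0.44×0.9527 + 0.15×1.3989 + 0.16×1.2724 + 0.10×2.1260 + 0.15×0.8008 = 1.1653
MRP = 13.37% − 5.75% = 7.62%
E(R_P) = R_f + β_P × MRP = 5.75% + 1.1653 × 7.62% = 14.63%

14.63%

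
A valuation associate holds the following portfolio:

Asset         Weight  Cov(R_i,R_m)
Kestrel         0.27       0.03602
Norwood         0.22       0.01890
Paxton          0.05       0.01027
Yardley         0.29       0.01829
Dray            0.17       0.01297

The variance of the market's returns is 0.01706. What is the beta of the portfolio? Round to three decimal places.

β_Kestrel = 0.03602 / 0.01706 = 2.1114
β_Norwood = 0.01890 / 0.01706 = 1.1079
β_Paxton = 0.01027 / 0.01706 = 0.6020
β_Yardley = 0.01829 / 0.01706 = 1.0721
β_Dray = 0.01297 / 0.01706 = 0.7603
β_P = Σ w_i β_i = 0.27×2.1114 + 0.22×1.1079 + 0.05×0.6020 + 0.29×1.0721 + 0.17×0.7603 = 1.2841

1.284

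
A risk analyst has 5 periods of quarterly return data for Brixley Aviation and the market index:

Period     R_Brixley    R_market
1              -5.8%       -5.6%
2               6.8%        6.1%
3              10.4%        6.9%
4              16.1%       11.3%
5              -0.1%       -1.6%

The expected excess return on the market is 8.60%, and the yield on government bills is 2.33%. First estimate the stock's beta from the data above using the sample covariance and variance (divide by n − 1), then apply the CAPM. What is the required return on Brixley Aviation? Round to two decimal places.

Mean R_i = (-5.8 + 6.8 + 10.4 + 16.1 − 0.1) / 5 = 5.4800%
Mean R_m = (-5.6 + 6.1 + 6.9 + 11.3 − 1.6) / 5 = 3.4200%
Σ(R_i − R̄_i)(R_m − R̄_m) = 234.1020  ⇒  Cov = 234.1020 / 4 = 58.5255
Σ(R_m − R̄_m)² = 187.9480  ⇒  Var(R_m) = 187.9480 / 4 = 46.9870
β = Cov / Var(R_m) = 58.5255 / 46.9870 = 1.2456
E(R) = R_f + β × MRP = 2.33% + 1.2456 × 8.60% = 13.04%

13.04%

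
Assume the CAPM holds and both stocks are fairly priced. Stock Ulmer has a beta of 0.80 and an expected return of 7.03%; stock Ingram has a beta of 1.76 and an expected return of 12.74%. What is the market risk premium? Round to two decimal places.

5.95%

Both satisfy E(R) = R_f + β·MRP, so the slope of the SML is
MRP = (12.74% − 7.03%) / (1.76 − 0.80) = 5.71% / 0.96 = 5.9479%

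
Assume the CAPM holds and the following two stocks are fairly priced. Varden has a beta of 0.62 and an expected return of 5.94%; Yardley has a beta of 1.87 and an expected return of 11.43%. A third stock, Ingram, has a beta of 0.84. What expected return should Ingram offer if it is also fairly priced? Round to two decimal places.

6.91%

MRP (SML slope) = (11.43% − 5.94%) / (1.87 − 0.62) = 5.49% / 1.25 = 4.3920%
R_f (intercept) = 5.94% − 0.62 × 4.3920% = 3.2170%
E(R_Ingram) = R_f + β × MRP = 3.2170% + 0.84 × 4.3920% = 6.91%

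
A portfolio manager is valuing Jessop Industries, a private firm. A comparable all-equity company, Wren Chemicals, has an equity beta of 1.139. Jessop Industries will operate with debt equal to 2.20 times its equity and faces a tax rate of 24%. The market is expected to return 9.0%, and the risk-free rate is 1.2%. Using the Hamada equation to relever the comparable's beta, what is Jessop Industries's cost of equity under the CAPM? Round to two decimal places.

β_L = β_U × [1 + (1 − t)(D/E)] = 1.139 × [1 + (1 − 0.24) × 2.20]
    = 1.139 × [1 + 0.76 × 2.20] = 1.139 × 2.6720 = 3.0434
MRP = 9.0% − 1.2% = 7.80%
E(R) = R_f + β_L × MRP = 1.2% + 3.0434 × 7.8% = 24.94%

24.94%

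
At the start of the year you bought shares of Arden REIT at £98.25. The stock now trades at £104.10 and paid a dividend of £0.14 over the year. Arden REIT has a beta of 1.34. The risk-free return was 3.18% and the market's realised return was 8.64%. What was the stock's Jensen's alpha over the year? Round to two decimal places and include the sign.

-4.40%

Realised HPR = (P1 + D1 − P0) / P0 = (104.10 + 0.14 − 98.25) / 98.25 = 5.99 / 98.25 = 6.0967%
MRP = 8.64% − 3.18% = 5.46%
CAPM required = R_f + β·MRP = 3.18% + 1.34 × 5.46% = 10.4964%
α = realised − required = 6.0967% − 10.4964% = -4.40%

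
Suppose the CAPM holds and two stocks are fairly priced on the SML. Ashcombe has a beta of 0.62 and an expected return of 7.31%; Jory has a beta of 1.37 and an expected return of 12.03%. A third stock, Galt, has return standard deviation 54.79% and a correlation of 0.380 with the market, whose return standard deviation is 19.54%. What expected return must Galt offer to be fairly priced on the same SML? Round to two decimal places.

10.11%

MRP = (12.03% − 7.31%) / (1.37 − 0.62) = 6.2933%
R_f = 7.31% − 0.62 × 6.2933% = 3.4082%
β_Galt = ρ·σ_i/σ_m = 0.380 × 54.79 / 19.54 = 1.0655
E(R_Galt) = R_f + β × MRP = 3.4082% + 1.0655 × 6.2933% = 10.11%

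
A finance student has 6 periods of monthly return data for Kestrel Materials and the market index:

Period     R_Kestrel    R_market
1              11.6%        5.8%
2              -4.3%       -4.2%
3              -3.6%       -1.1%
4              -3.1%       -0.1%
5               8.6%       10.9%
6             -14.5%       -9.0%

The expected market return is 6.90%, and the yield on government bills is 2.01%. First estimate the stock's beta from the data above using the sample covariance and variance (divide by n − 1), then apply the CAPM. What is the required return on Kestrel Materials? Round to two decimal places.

8.15%

Mean R_i = (11.6 − 4.3 − 3.6 − 3.1 + 8.6 − 14.5) / 6 = -0.8833%
Mean R_m = (5.8 − 4.2 − 1.1 − 0.1 + 10.9 − 9.0) / 6 = 0.3833%
Σ(R_i − R̄_i)(R_m − R̄_m) = 315.8817  ⇒  Cov = 315.8817 / 5 = 63.1763
Σ(R_m − R̄_m)² = 251.4283  ⇒  Var(R_m) = 251.4283 / 5 = 50.2857
β = Cov / Var(R_m) = 63.1763 / 50.2857 = 1.2563
MRP = 6.90% − 2.01% = 4.89%
E(R) = R_f + β × MRP = 2.01% + 1.2563 × 4.89% = 8.15%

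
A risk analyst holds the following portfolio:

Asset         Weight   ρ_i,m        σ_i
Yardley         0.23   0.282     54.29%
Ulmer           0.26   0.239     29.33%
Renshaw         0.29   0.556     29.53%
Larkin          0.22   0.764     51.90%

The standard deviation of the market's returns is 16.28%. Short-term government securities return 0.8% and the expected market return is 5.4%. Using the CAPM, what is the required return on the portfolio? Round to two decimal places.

6.12%

β_Yardley = 0.282 × 54.29% / 16.28% = 0.9404
β_Ulmer = 0.239 × 29.33% / 16.28% = 0.4306
β_Renshaw = 0.556 × 29.53% / 16.28% = 1.0085
β_Larkin = 0.764 × 51.90% / 16.28% = 2.4356
β_P = Σ w_i β_i = 0.23×0.9404 + 0.26×0.4306 + 0.29×1.0085 + 0.22×2.4356 = 1.1565
MRP = 5.4% − 0.8% = 4.60%
E(R_P) = R_f + β_P × MRP = 0.8% + 1.1565 × 4.6% = 6.12%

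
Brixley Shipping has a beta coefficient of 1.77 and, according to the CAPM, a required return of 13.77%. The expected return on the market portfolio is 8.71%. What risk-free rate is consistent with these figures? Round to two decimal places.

E(R) = R_f + β(E(R_m) − R_f) = R_f(1 − β) + β·E(R_m)
13.77% = R_f × (1 − 1.77) + 1.77 × 8.71%
13.77% = R_f × -0.77 + 15.4167%
R_f = (13.77% − 15.4167%) / -0.77 = 2.14%

2.14%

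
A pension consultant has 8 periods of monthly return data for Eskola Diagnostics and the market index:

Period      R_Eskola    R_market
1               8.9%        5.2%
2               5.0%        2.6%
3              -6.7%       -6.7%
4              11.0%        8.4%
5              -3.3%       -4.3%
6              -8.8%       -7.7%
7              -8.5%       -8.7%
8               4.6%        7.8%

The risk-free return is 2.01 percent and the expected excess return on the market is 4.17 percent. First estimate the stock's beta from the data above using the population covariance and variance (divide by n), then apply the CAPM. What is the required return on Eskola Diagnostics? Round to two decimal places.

Mean R_i = (8.9 + 5.0 − 6.7 + 11.0 − 3.3 − 8.8 − 8.5 + 4.6) / 8 = 0.2750%
Mean R_m = (5.2 + 2.6 − 6.7 + 8.4 − 4.3 − 7.7 − 8.7 + 7.8) / 8 = -0.4250%
Σ(R_i − R̄_i)(R_m − R̄_m) = 389.2850  ⇒  Cov = 389.2850 / 8 = 48.6606
Σ(R_m − R̄_m)² = 362.1150  ⇒  Var(R_m) = 362.1150 / 8 = 45.2644
β = Cov / Var(R_m) = 48.6606 / 45.2644 = 1.0750
E(R) = R_f + β × MRP = 2.01% + 1.0750 × 4.17% = 6.49%

6.49%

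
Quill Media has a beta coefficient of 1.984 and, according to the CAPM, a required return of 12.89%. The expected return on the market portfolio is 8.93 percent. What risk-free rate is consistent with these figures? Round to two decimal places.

E(R) = R_f + β(E(R_m) − R_f) = R_f(1 − β) + β·E(R_m)
12.89% = R_f × (1 − 1.984) + 1.984 × 8.93%
12.89% = R_f × -0.984 + 17.71712%
R_f = (12.89% − 17.71712%) / -0.984 = 4.91%

4.91%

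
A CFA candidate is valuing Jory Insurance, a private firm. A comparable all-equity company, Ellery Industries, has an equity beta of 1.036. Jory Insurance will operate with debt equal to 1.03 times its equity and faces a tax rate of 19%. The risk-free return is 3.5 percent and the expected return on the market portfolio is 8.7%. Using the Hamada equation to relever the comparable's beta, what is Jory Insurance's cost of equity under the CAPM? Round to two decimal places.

13.38%

β_L = β_U × [1 + (1 − t)(D/E)] = 1.036 × [1 + (1 − 0.19) × 1.03]
    = 1.036 × [1 + 0.81 × 1.03] = 1.036 × 1.8343 = 1.9003
MRP = 8.7% − 3.5% = 5.20%
E(R) = R_f + β_L × MRP = 3.5% + 1.9003 × 5.2% = 13.38%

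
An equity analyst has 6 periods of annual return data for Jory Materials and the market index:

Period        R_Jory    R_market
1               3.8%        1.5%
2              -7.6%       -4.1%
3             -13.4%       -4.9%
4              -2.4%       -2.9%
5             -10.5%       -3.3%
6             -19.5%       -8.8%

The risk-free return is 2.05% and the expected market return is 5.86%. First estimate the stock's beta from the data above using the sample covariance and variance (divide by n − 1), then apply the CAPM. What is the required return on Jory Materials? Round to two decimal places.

Mean R_i = (3.8 − 7.6 − 13.4 − 2.4 − 10.5 − 19.5) / 6 = -8.2667%
Mean R_m = (1.5 − 4.1 − 4.9 − 2.9 − 3.3 − 8.8) / 6 = -3.7500%
Σ(R_i − R̄_i)(R_m − R̄_m) = 129.7300  ⇒  Cov = 129.7300 / 5 = 25.9460
Σ(R_m − R̄_m)² = 55.4350  ⇒  Var(R_m) = 55.4350 / 5 = 11.0870
β = Cov / Var(R_m) = 25.9460 / 11.0870 = 2.3402
MRP = 5.86% − 2.05% = 3.81%
E(R) = R_f + β × MRP = 2.05% + 2.3402 × 3.81% = 10.97%

10.97%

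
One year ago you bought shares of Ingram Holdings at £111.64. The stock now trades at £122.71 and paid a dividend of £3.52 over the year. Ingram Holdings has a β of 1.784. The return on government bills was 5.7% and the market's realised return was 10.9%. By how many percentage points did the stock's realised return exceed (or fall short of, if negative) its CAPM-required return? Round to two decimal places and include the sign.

Realised HPR = (P1 + D1 − P0) / P0 = (122.71 + 3.52 − 111.64) / 111.64 = 14.59 / 111.64 = 13.0688%
MRP = 10.9% − 5.7% = 5.20%
CAPM required = R_f + β·MRP = 5.7% + 1.784 × 5.2% = 14.9768%
α = realised − required = 13.0688% − 14.9768% = -1.91%

-1.91%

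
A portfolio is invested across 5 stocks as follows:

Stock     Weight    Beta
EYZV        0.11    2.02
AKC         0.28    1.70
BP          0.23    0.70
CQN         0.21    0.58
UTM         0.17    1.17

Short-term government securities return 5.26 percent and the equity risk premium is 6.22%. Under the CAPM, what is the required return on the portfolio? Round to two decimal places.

β_P = Σ w_i β_i = 0.11×2.02 + 0.28×1.70 + 0.23×0.70 + 0.21×0.58 + 0.17×1.17 = 1.1799
E(R_P) = R_f + β_P × MRP = 5.26% + 1.1799 × 6.22% = 12.60%

12.60%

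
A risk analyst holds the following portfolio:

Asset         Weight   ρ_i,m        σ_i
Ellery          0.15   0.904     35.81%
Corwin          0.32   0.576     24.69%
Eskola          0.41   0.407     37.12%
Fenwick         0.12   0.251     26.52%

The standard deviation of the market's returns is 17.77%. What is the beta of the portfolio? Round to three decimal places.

β_Ellery = 0.904 × 35.81% / 17.77% = 1.8217
β_Corwin = 0.576 × 24.69% / 17.77% = 0.8003
β_Eskola = 0.407 × 37.12% / 17.77% = 0.8502
β_Fenwick = 0.251 × 26.52% / 17.77% = 0.3746
β_P = Σ w_i β_i = 0.15×1.8217 + 0.32×0.8003 + 0.41×0.8502 + 0.12×0.3746 = 0.9229

0.923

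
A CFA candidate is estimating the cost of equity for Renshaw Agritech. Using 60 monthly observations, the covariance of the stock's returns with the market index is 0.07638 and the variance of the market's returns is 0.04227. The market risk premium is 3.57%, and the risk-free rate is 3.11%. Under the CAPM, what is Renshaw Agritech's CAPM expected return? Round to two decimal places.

β = Cov(R_i, R_m) / Var(R_m) = 0.07638 / 0.04227 = 1.8070
E(R) = R_f + β × MRP = 3.11% + 1.8070 × 3.57% = 9.56%

9.56%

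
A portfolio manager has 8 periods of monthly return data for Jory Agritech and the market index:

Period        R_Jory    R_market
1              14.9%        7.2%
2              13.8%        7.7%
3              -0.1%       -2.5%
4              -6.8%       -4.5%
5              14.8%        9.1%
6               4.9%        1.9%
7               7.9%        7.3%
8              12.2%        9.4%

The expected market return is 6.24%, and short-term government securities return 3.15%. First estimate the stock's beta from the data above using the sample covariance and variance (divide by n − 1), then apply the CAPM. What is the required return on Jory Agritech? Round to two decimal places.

Mean R_i = (14.9 + 13.8 − 0.1 − 6.8 + 14.8 + 4.9 + 7.9 + 12.2) / 8 = 7.7000%
Mean R_m = (7.2 + 7.7 − 2.5 − 4.5 + 9.1 + 1.9 + 7.3 + 9.4) / 8 = 4.4500%
Σ(R_i − R̄_i)(R_m − R̄_m) = 286.6100  ⇒  Cov = 286.6100 / 7 = 40.9443
Σ(R_m − R̄_m)² = 207.2800  ⇒  Var(R_m) = 207.2800 / 7 = 29.6114
β = Cov / Var(R_m) = 40.9443 / 29.6114 = 1.3827
MRP = 6.24% − 3.15% = 3.09%
E(R) = R_f + β × MRP = 3.15% + 1.3827 × 3.09% = 7.42%

7.42%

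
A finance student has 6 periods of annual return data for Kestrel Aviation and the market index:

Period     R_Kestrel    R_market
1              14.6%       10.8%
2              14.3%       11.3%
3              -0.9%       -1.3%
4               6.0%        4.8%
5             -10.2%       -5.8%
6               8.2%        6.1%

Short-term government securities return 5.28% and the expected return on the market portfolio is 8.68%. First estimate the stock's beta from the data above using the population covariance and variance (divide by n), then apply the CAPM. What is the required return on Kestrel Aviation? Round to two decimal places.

Mean R_i = (14.6 + 14.3 − 0.9 + 6.0 − 10.2 + 8.2) / 6 = 5.3333%
Mean R_m = (10.8 + 11.3 − 1.3 + 4.8 − 5.8 + 6.1) / 6 = 4.3167%
Σ(R_i − R̄_i)(R_m − R̄_m) = 320.2867  ⇒  Cov = 320.2867 / 6 = 53.3811
Σ(R_m − R̄_m)² = 228.1083  ⇒  Var(R_m) = 228.1083 / 6 = 38.0181
β = Cov / Var(R_m) = 53.3811 / 38.0181 = 1.4041
MRP = 8.68% − 5.28% = 3.40%
E(R) = R_f + β × MRP = 5.28% + 1.4041 × 3.40% = 10.05%

10.05%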